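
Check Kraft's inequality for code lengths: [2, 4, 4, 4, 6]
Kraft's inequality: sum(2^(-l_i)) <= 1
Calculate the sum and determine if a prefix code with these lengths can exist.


Sum = 2^(-2) + 2^(-4) + 2^(-4) + 2^(-4) + 2^(-6)
    = 0.25 + 0.0625 + 0.0625 + 0.0625 + 0.015625
    = 29/64 = 0.453125
Since 0.453125 <= 1, Kraft's inequality IS satisfied.
A prefix code with these lengths CAN exist.

Kraft sum = 0.453125. Satisfied.


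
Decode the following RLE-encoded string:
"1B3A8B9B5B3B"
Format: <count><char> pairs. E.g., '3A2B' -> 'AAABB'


Expanding each <count><char> pair:
  1B -> 'B'
  3A -> 'AAA'
  8B -> 'BBBBBBBB'
  9B -> 'BBBBBBBBB'
  5B -> 'BBBBB'
  3B -> 'BBB'

Decoded = BAAABBBBBBBBBBBBBBBBBBBBBBBBB


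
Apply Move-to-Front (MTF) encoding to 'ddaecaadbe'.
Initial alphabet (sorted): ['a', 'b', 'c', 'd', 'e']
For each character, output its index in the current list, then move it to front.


MTF encoding:
'd': index 3 in ['a', 'b', 'c', 'd', 'e'] -> ['d', 'a', 'b', 'c', 'e']
'd': index 0 in ['d', 'a', 'b', 'c', 'e'] -> ['d', 'a', 'b', 'c', 'e']
'a': index 1 in ['d', 'a', 'b', 'c', 'e'] -> ['a', 'd', 'b', 'c', 'e']
'e': index 4 in ['a', 'd', 'b', 'c', 'e'] -> ['e', 'a', 'd', 'b', 'c']
'c': index 4 in ['e', 'a', 'd', 'b', 'c'] -> ['c', 'e', 'a', 'd', 'b']
'a': index 2 in ['c', 'e', 'a', 'd', 'b'] -> ['a', 'c', 'e', 'd', 'b']
'a': index 0 in ['a', 'c', 'e', 'd', 'b'] -> ['a', 'c', 'e', 'd', 'b']
'd': index 3 in ['a', 'c', 'e', 'd', 'b'] -> ['d', 'a', 'c', 'e', 'b']
'b': index 4 in ['d', 'a', 'c', 'e', 'b'] -> ['b', 'd', 'a', 'c', 'e']
'e': index 4 in ['b', 'd', 'a', 'c', 'e'] -> ['e', 'b', 'd', 'a', 'c']


Output: [3, 0, 1, 4, 4, 2, 0, 3, 4, 4]


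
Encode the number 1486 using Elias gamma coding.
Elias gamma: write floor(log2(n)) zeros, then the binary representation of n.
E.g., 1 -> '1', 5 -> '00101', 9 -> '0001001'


num_bits = floor(log2(1486)) + 1 = 11
leading_zeros = num_bits - 1 = 10
binary(1486) = 10111001110

Elias gamma(1486) = '0000000000' + '10111001110' = 000000000010111001110 (21 bits)


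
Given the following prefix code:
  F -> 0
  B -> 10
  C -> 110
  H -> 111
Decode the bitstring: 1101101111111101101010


Decoding step by step:
Bits 110 -> C
Bits 110 -> C
Bits 111 -> H
Bits 111 -> H
Bits 110 -> C
Bits 110 -> C
Bits 10 -> B
Bits 10 -> B


Decoded message: CCHHCCBB


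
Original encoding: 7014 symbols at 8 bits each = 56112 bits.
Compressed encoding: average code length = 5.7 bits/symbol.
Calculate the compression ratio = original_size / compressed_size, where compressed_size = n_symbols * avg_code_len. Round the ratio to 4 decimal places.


original_size = n_symbols * orig_bits = 7014 * 8 = 56112 bits
compressed_size = n_symbols * avg_code_len = 7014 * 5.7 = 39979.8 bits
ratio = original_size / compressed_size = 56112 / 39979.8 = 1.4035

Compression ratio = 1.4035


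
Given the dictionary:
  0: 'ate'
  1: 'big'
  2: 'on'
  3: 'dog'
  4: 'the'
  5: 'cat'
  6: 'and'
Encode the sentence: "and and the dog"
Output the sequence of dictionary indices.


Look up each word in the dictionary:
  'and' -> 6
  'and' -> 6
  'the' -> 4
  'dog' -> 3

Encoded: [6, 6, 4, 3]


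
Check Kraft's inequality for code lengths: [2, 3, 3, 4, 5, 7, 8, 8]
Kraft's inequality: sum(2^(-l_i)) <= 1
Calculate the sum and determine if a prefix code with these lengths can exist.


Sum = 2^(-2) + 2^(-3) + 2^(-3) + 2^(-4) + 2^(-5) + 2^(-7) + 2^(-8) + 2^(-8)
    = 0.25 + 0.125 + 0.125 + 0.0625 + 0.03125 + 0.0078125 + 0.00390625 + 0.00390625
    = 156/256 = 0.609375
Since 0.609375 <= 1, Kraft's inequality IS satisfied.
A prefix code with these lengths CAN exist.

Kraft sum = 0.609375. Satisfied.


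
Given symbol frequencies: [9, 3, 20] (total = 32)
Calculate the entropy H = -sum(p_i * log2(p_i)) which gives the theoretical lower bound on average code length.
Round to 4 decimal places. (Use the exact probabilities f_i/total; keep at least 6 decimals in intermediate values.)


Per-symbol terms -p_i * log2(p_i) with p_i = f_i/32:
  p = 9/32 = 0.281250: log2(p) = -1.830075, -p*log2(p) = 0.514709
  p = 3/32 = 0.093750: log2(p) = -3.415037, -p*log2(p) = 0.320160
  p = 20/32 = 0.625000: log2(p) = -0.678072, -p*log2(p) = 0.423795
H = 0.514709 + 0.320160 + 0.423795 = 1.258664

H = 1.2587 bits/symbol


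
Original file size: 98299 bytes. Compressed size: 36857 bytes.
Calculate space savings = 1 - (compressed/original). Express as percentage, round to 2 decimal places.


ratio = compressed/original = 36857/98299 = 0.374948
savings = 1 - ratio = 1 - 0.374948 = 0.625052
as a percentage: 0.625052 * 100 = 62.51%

Space savings = 1 - 36857/98299 = 62.51%


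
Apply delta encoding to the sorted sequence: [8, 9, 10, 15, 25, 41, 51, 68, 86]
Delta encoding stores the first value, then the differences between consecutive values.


First value: 8
Deltas:
  9 - 8 = 1
  10 - 9 = 1
  15 - 10 = 5
  25 - 15 = 10
  41 - 25 = 16
  51 - 41 = 10
  68 - 51 = 17
  86 - 68 = 18


Delta encoded: [8, 1, 1, 5, 10, 16, 10, 17, 18]


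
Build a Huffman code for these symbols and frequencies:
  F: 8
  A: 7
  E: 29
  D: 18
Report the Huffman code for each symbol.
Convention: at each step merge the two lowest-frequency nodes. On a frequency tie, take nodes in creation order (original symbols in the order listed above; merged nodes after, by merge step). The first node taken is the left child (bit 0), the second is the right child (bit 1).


Huffman tree construction:
Step 1: Merge A(7) + F(8) = 15
Step 2: Merge (A+F)(15) + D(18) = 33
Step 3: Merge E(29) + ((A+F)+D)(33) = 62
Read each symbol's code off the tree from the root (left child = 0, right child = 1).

Codes:
  F: 101 (length 3)
  A: 100 (length 3)
  E: 0 (length 1)
  D: 11 (length 2)
Average code length: 110/62 = 1.7742 bits/symbol


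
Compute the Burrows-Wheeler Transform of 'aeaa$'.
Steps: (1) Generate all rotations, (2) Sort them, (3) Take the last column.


Rotations (sorted):
  0: $aeaa -> last char: a
  1: a$aea -> last char: a
  2: aa$ae -> last char: e
  3: aeaa$ -> last char: $
  4: eaa$a -> last char: a


BWT = aae$a


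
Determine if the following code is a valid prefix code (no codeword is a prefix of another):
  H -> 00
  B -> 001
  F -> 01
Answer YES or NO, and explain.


Checking each pair (does one codeword prefix another?):
  H='00' vs B='001': prefix -- VIOLATION

NO -- this is NOT a valid prefix code. H (00) is a prefix of B (001).


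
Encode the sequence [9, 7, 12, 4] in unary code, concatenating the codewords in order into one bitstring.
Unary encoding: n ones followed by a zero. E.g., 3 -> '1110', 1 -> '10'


Encode each number as n ones followed by a terminating 0:
  9 -> 1111111110 (10 bits)
  7 -> 11111110 (8 bits)
  12 -> 1111111111110 (13 bits)
  4 -> 11110 (5 bits)
Total length = 10 + 8 + 13 + 5 = 36 bits.

Unary([9, 7, 12, 4]) = 111111111011111110111111111111011110 (36 bits)


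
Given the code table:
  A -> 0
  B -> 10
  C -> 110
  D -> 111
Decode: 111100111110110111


Decoding:
111 -> D
10 -> B
0 -> A
111 -> D
110 -> C
110 -> C
111 -> D


Result: DBADCCD


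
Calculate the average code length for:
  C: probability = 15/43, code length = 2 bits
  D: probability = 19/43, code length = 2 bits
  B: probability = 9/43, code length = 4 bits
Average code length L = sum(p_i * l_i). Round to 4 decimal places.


Weighted contributions p_i * l_i:
  C: (15/43) * 2 = 30/43
  D: (19/43) * 2 = 38/43
  B: (9/43) * 4 = 36/43
Sum = (30 + 38 + 36)/43 = 104/43

L = 104/43 = 2.4186 bits/symbol


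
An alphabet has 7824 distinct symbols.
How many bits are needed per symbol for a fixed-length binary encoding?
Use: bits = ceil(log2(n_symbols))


log2(7824) = 12.9337
Bracket: 2^12 = 4096 < 7824 <= 2^13 = 8192
So ceil(log2(7824)) = 13

bits = ceil(log2(7824)) = ceil(12.9337) = 13 bits


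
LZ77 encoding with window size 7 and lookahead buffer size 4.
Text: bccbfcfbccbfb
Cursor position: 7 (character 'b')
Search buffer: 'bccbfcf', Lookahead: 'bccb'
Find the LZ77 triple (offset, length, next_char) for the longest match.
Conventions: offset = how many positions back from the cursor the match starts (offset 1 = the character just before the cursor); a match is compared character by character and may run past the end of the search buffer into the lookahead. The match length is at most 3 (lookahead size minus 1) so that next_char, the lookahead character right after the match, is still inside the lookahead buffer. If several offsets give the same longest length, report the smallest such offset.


Try each offset into the search buffer:
  offset=1 (pos 6, char 'f'): match length 0
  offset=2 (pos 5, char 'c'): match length 0
  offset=3 (pos 4, char 'f'): match length 0
  offset=4 (pos 3, char 'b'): match length 1
  offset=5 (pos 2, char 'c'): match length 0
  offset=6 (pos 1, char 'c'): match length 0
  offset=7 (pos 0, char 'b'): match length 3
Longest match has length 3 at offset 7.
next_char = character at position 7 + 3 = 10 -> 'b'

Best match: offset=7, length=3 (matching 'bcc' starting at position 0)
LZ77 triple: (7, 3, 'b')


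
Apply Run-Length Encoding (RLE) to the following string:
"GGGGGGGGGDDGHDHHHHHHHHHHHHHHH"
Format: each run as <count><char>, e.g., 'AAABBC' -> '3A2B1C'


Scanning runs left to right:
  i=0: run of 'G' x 9 -> '9G'
  i=9: run of 'D' x 2 -> '2D'
  i=11: run of 'G' x 1 -> '1G'
  i=12: run of 'H' x 1 -> '1H'
  i=13: run of 'D' x 1 -> '1D'
  i=14: run of 'H' x 15 -> '15H'

RLE = 9G2D1G1H1D15H


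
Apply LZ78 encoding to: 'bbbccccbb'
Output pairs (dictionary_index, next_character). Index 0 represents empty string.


LZ78 encoding steps:
Dictionary: {0: ''}
Step 1: w='' (idx 0), next='b' -> output (0, 'b'), add 'b' as idx 1
Step 2: w='b' (idx 1), next='b' -> output (1, 'b'), add 'bb' as idx 2
Step 3: w='' (idx 0), next='c' -> output (0, 'c'), add 'c' as idx 3
Step 4: w='c' (idx 3), next='c' -> output (3, 'c'), add 'cc' as idx 4
Step 5: w='c' (idx 3), next='b' -> output (3, 'b'), add 'cb' as idx 5
Step 6: w='b' (idx 1), end of input -> output (1, '')


Encoded: [(0, 'b'), (1, 'b'), (0, 'c'), (3, 'c'), (3, 'b'), (1, '')]


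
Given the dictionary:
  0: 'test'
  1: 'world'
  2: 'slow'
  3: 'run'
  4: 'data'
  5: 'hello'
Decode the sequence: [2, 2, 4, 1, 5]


Look up each index in the dictionary:
  2 -> 'slow'
  2 -> 'slow'
  4 -> 'data'
  1 -> 'world'
  5 -> 'hello'

Decoded: "slow slow data world hello"


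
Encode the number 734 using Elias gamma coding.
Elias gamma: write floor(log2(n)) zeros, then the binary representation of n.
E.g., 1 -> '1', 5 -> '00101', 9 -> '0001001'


num_bits = floor(log2(734)) + 1 = 10
leading_zeros = num_bits - 1 = 9
binary(734) = 1011011110

Elias gamma(734) = '000000000' + '1011011110' = 0000000001011011110 (19 bits)


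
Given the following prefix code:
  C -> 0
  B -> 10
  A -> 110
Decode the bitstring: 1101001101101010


Decoding step by step:
Bits 110 -> A
Bits 10 -> B
Bits 0 -> C
Bits 110 -> A
Bits 110 -> A
Bits 10 -> B
Bits 10 -> B


Decoded message: ABCAABB


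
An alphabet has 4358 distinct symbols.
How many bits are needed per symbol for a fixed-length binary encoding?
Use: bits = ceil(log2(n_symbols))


log2(4358) = 12.0895
Bracket: 2^12 = 4096 < 4358 <= 2^13 = 8192
So ceil(log2(4358)) = 13

bits = ceil(log2(4358)) = ceil(12.0895) = 13 bits


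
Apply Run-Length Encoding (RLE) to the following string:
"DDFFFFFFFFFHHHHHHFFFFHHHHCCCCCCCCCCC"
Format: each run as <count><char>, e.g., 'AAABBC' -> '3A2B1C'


Scanning runs left to right:
  i=0: run of 'D' x 2 -> '2D'
  i=2: run of 'F' x 9 -> '9F'
  i=11: run of 'H' x 6 -> '6H'
  i=17: run of 'F' x 4 -> '4F'
  i=21: run of 'H' x 4 -> '4H'
  i=25: run of 'C' x 11 -> '11C'

RLE = 2D9F6H4F4H11C


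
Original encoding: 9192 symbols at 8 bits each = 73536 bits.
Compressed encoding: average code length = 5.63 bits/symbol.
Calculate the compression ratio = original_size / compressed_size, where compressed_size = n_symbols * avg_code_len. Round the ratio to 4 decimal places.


original_size = n_symbols * orig_bits = 9192 * 8 = 73536 bits
compressed_size = n_symbols * avg_code_len = 9192 * 5.63 = 51750.96 bits
ratio = original_size / compressed_size = 73536 / 51750.96 = 1.421

Compression ratio = 1.421


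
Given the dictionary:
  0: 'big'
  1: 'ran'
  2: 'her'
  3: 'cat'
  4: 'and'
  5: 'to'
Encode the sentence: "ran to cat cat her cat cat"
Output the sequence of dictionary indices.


Look up each word in the dictionary:
  'ran' -> 1
  'to' -> 5
  'cat' -> 3
  'cat' -> 3
  'her' -> 2
  'cat' -> 3
  'cat' -> 3

Encoded: [1, 5, 3, 3, 2, 3, 3]


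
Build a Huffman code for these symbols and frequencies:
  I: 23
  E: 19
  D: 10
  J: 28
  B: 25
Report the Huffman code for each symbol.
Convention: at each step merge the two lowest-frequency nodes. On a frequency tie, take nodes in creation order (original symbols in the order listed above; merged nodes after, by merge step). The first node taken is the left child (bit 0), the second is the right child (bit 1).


Huffman tree construction:
Step 1: Merge D(10) + E(19) = 29
Step 2: Merge I(23) + B(25) = 48
Step 3: Merge J(28) + (D+E)(29) = 57
Step 4: Merge (I+B)(48) + (J+(D+E))(57) = 105
Read each symbol's code off the tree from the root (left child = 0, right child = 1).

Codes:
  I: 00 (length 2)
  E: 111 (length 3)
  D: 110 (length 3)
  J: 10 (length 2)
  B: 01 (length 2)
Average code length: 239/105 = 2.2762 bits/symbol


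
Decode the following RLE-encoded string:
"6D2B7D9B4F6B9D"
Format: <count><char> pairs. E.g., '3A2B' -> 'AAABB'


Expanding each <count><char> pair:
  6D -> 'DDDDDD'
  2B -> 'BB'
  7D -> 'DDDDDDD'
  9B -> 'BBBBBBBBB'
  4F -> 'FFFF'
  6B -> 'BBBBBB'
  9D -> 'DDDDDDDDD'

Decoded = DDDDDDBBDDDDDDDBBBBBBBBBFFFFBBBBBBDDDDDDDDD


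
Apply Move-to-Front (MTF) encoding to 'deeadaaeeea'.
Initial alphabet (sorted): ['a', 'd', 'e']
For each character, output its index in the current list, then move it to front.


MTF encoding:
'd': index 1 in ['a', 'd', 'e'] -> ['d', 'a', 'e']
'e': index 2 in ['d', 'a', 'e'] -> ['e', 'd', 'a']
'e': index 0 in ['e', 'd', 'a'] -> ['e', 'd', 'a']
'a': index 2 in ['e', 'd', 'a'] -> ['a', 'e', 'd']
'd': index 2 in ['a', 'e', 'd'] -> ['d', 'a', 'e']
'a': index 1 in ['d', 'a', 'e'] -> ['a', 'd', 'e']
'a': index 0 in ['a', 'd', 'e'] -> ['a', 'd', 'e']
'e': index 2 in ['a', 'd', 'e'] -> ['e', 'a', 'd']
'e': index 0 in ['e', 'a', 'd'] -> ['e', 'a', 'd']
'e': index 0 in ['e', 'a', 'd'] -> ['e', 'a', 'd']
'a': index 1 in ['e', 'a', 'd'] -> ['a', 'e', 'd']


Output: [1, 2, 0, 2, 2, 1, 0, 2, 0, 0, 1]


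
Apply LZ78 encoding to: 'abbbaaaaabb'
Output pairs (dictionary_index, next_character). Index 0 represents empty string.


LZ78 encoding steps:
Dictionary: {0: ''}
Step 1: w='' (idx 0), next='a' -> output (0, 'a'), add 'a' as idx 1
Step 2: w='' (idx 0), next='b' -> output (0, 'b'), add 'b' as idx 2
Step 3: w='b' (idx 2), next='b' -> output (2, 'b'), add 'bb' as idx 3
Step 4: w='a' (idx 1), next='a' -> output (1, 'a'), add 'aa' as idx 4
Step 5: w='aa' (idx 4), next='a' -> output (4, 'a'), add 'aaa' as idx 5
Step 6: w='bb' (idx 3), end of input -> output (3, '')


Encoded: [(0, 'a'), (0, 'b'), (2, 'b'), (1, 'a'), (4, 'a'), (3, '')]


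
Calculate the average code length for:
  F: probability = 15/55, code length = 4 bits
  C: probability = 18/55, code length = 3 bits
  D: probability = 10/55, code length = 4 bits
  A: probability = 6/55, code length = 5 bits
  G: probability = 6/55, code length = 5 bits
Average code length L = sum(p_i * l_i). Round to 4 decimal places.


Weighted contributions p_i * l_i:
  F: (15/55) * 4 = 60/55
  C: (18/55) * 3 = 54/55
  D: (10/55) * 4 = 40/55
  A: (6/55) * 5 = 30/55
  G: (6/55) * 5 = 30/55
Sum = (60 + 54 + 40 + 30 + 30)/55 = 214/55

L = 214/55 = 3.8909 bits/symbol


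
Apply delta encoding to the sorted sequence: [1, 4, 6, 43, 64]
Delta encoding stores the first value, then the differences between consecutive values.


First value: 1
Deltas:
  4 - 1 = 3
  6 - 4 = 2
  43 - 6 = 37
  64 - 43 = 21


Delta encoded: [1, 3, 2, 37, 21]


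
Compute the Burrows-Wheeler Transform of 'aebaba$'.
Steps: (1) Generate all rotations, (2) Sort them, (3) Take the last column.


Rotations (sorted):
  0: $aebaba -> last char: a
  1: a$aebab -> last char: b
  2: aba$aeb -> last char: b
  3: aebaba$ -> last char: $
  4: ba$aeba -> last char: a
  5: baba$ae -> last char: e
  6: ebaba$a -> last char: a


BWT = abb$aea


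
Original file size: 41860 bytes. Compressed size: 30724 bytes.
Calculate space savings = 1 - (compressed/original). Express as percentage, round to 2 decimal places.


ratio = compressed/original = 30724/41860 = 0.73397
savings = 1 - ratio = 1 - 0.73397 = 0.26603
as a percentage: 0.26603 * 100 = 26.6%

Space savings = 1 - 30724/41860 = 26.6%


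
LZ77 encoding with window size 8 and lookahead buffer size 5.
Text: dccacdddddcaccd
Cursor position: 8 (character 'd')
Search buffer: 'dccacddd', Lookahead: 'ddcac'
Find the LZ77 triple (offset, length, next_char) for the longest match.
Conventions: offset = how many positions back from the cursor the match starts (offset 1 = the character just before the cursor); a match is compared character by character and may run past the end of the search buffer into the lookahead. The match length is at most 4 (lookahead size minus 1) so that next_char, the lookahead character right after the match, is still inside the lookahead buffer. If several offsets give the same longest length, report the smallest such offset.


Try each offset into the search buffer:
  offset=1 (pos 7, char 'd'): match length 2
  offset=2 (pos 6, char 'd'): match length 2
  offset=3 (pos 5, char 'd'): match length 2
  offset=4 (pos 4, char 'c'): match length 0
  offset=5 (pos 3, char 'a'): match length 0
  offset=6 (pos 2, char 'c'): match length 0
  offset=7 (pos 1, char 'c'): match length 0
  offset=8 (pos 0, char 'd'): match length 1
Longest match has length 2, found at offsets 1, 2, 3; take the smallest, offset 1.
next_char = character at position 8 + 2 = 10 -> 'c'

Best match: offset=1, length=2 (matching 'dd' starting at position 7)
LZ77 triple: (1, 2, 'c')


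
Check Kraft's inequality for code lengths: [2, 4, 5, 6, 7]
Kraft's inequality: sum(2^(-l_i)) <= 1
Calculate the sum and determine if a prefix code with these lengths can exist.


Sum = 2^(-2) + 2^(-4) + 2^(-5) + 2^(-6) + 2^(-7)
    = 0.25 + 0.0625 + 0.03125 + 0.015625 + 0.0078125
    = 47/128 = 0.3671875
Since 0.3671875 <= 1, Kraft's inequality IS satisfied.
A prefix code with these lengths CAN exist.

Kraft sum = 0.3671875. Satisfied.


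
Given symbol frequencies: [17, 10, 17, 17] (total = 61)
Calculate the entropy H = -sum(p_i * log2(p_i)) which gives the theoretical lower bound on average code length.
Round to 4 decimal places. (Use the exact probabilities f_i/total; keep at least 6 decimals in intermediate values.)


Per-symbol terms -p_i * log2(p_i) with p_i = f_i/61:
  p = 17/61 = 0.278689: log2(p) = -1.843274, -p*log2(p) = 0.513699
  p = 10/61 = 0.163934: log2(p) = -2.608809, -p*log2(p) = 0.427674
  p = 17/61 = 0.278689: log2(p) = -1.843274, -p*log2(p) = 0.513699
  p = 17/61 = 0.278689: log2(p) = -1.843274, -p*log2(p) = 0.513699
H = 0.513699 + 0.427674 + 0.513699 + 0.513699 = 1.968771

H = 1.9688 bits/symbol


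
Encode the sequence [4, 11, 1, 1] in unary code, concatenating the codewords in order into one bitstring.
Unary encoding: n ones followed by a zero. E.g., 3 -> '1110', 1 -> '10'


Encode each number as n ones followed by a terminating 0:
  4 -> 11110 (5 bits)
  11 -> 111111111110 (12 bits)
  1 -> 10 (2 bits)
  1 -> 10 (2 bits)
Total length = 5 + 12 + 2 + 2 = 21 bits.

Unary([4, 11, 1, 1]) = 111101111111111101010 (21 bits)


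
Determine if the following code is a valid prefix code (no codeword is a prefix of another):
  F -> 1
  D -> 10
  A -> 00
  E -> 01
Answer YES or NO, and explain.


Checking each pair (does one codeword prefix another?):
  F='1' vs D='10': prefix -- VIOLATION

NO -- this is NOT a valid prefix code. F (1) is a prefix of D (10).


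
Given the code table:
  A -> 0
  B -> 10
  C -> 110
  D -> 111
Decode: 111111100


Decoding:
111 -> D
111 -> D
10 -> B
0 -> A


Result: DDBA


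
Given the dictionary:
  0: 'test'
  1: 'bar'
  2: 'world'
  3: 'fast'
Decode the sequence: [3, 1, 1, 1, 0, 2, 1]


Look up each index in the dictionary:
  3 -> 'fast'
  1 -> 'bar'
  1 -> 'bar'
  1 -> 'bar'
  0 -> 'test'
  2 -> 'world'
  1 -> 'bar'

Decoded: "fast bar bar bar test world bar"


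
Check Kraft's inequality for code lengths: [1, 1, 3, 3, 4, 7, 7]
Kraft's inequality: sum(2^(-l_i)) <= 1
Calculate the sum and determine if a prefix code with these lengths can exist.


Sum = 2^(-1) + 2^(-1) + 2^(-3) + 2^(-3) + 2^(-4) + 2^(-7) + 2^(-7)
    = 0.5 + 0.5 + 0.125 + 0.125 + 0.0625 + 0.0078125 + 0.0078125
    = 170/128 = 1.328125
Since 1.328125 > 1, Kraft's inequality is NOT satisfied.
A prefix code with these lengths CANNOT exist.

Kraft sum = 1.328125. Not satisfied.


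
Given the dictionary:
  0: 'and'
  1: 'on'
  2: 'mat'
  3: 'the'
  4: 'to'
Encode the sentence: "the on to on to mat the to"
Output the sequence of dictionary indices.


Look up each word in the dictionary:
  'the' -> 3
  'on' -> 1
  'to' -> 4
  'on' -> 1
  'to' -> 4
  'mat' -> 2
  'the' -> 3
  'to' -> 4

Encoded: [3, 1, 4, 1, 4, 2, 3, 4]


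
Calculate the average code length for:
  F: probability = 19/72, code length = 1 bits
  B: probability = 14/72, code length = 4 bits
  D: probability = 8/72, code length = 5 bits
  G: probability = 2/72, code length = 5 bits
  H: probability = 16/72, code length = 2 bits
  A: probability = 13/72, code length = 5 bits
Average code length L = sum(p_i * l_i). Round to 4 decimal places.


Weighted contributions p_i * l_i:
  F: (19/72) * 1 = 19/72
  B: (14/72) * 4 = 56/72
  D: (8/72) * 5 = 40/72
  G: (2/72) * 5 = 10/72
  H: (16/72) * 2 = 32/72
  A: (13/72) * 5 = 65/72
Sum = (19 + 56 + 40 + 10 + 32 + 65)/72 = 222/72

L = 222/72 = 3.0833 bits/symbol


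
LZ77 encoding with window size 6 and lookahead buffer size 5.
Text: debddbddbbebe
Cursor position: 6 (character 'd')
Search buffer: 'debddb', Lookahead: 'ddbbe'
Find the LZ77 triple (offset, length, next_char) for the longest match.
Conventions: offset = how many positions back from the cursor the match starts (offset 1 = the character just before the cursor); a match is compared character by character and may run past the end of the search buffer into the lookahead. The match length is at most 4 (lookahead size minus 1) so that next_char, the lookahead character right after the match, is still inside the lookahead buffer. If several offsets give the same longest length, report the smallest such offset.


Try each offset into the search buffer:
  offset=1 (pos 5, char 'b'): match length 0
  offset=2 (pos 4, char 'd'): match length 1
  offset=3 (pos 3, char 'd'): match length 3
  offset=4 (pos 2, char 'b'): match length 0
  offset=5 (pos 1, char 'e'): match length 0
  offset=6 (pos 0, char 'd'): match length 1
Longest match has length 3 at offset 3.
next_char = character at position 6 + 3 = 9 -> 'b'

Best match: offset=3, length=3 (matching 'ddb' starting at position 3)
LZ77 triple: (3, 3, 'b')


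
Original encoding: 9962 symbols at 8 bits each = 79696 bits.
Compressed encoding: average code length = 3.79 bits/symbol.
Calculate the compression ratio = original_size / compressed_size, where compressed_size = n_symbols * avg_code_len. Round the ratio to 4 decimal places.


original_size = n_symbols * orig_bits = 9962 * 8 = 79696 bits
compressed_size = n_symbols * avg_code_len = 9962 * 3.79 = 37755.98 bits
ratio = original_size / compressed_size = 79696 / 37755.98 = 2.1108

Compression ratio = 2.1108


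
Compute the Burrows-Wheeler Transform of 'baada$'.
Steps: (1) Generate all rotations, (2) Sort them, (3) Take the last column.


Rotations (sorted):
  0: $baada -> last char: a
  1: a$baad -> last char: d
  2: aada$b -> last char: b
  3: ada$ba -> last char: a
  4: baada$ -> last char: $
  5: da$baa -> last char: a


BWT = adba$a


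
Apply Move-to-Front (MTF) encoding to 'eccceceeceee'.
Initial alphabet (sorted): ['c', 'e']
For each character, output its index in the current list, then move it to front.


MTF encoding:
'e': index 1 in ['c', 'e'] -> ['e', 'c']
'c': index 1 in ['e', 'c'] -> ['c', 'e']
'c': index 0 in ['c', 'e'] -> ['c', 'e']
'c': index 0 in ['c', 'e'] -> ['c', 'e']
'e': index 1 in ['c', 'e'] -> ['e', 'c']
'c': index 1 in ['e', 'c'] -> ['c', 'e']
'e': index 1 in ['c', 'e'] -> ['e', 'c']
'e': index 0 in ['e', 'c'] -> ['e', 'c']
'c': index 1 in ['e', 'c'] -> ['c', 'e']
'e': index 1 in ['c', 'e'] -> ['e', 'c']
'e': index 0 in ['e', 'c'] -> ['e', 'c']
'e': index 0 in ['e', 'c'] -> ['e', 'c']


Output: [1, 1, 0, 0, 1, 1, 1, 0, 1, 1, 0, 0]


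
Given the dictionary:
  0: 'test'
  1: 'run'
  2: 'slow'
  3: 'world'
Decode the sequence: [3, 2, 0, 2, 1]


Look up each index in the dictionary:
  3 -> 'world'
  2 -> 'slow'
  0 -> 'test'
  2 -> 'slow'
  1 -> 'run'

Decoded: "world slow test slow run"


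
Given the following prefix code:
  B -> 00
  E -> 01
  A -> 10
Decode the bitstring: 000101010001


Decoding step by step:
Bits 00 -> B
Bits 01 -> E
Bits 01 -> E
Bits 01 -> E
Bits 00 -> B
Bits 01 -> E


Decoded message: BEEEBE


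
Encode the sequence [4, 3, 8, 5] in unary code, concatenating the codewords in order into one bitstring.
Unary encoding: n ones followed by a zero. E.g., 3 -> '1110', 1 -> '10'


Encode each number as n ones followed by a terminating 0:
  4 -> 11110 (5 bits)
  3 -> 1110 (4 bits)
  8 -> 111111110 (9 bits)
  5 -> 111110 (6 bits)
Total length = 5 + 4 + 9 + 6 = 24 bits.

Unary([4, 3, 8, 5]) = 111101110111111110111110 (24 bits)


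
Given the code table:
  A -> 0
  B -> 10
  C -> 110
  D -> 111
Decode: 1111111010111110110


Decoding:
111 -> D
111 -> D
10 -> B
10 -> B
111 -> D
110 -> C
110 -> C


Result: DDBBDCC


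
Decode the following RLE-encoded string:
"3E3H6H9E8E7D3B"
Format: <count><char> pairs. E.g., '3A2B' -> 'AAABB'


Expanding each <count><char> pair:
  3E -> 'EEE'
  3H -> 'HHH'
  6H -> 'HHHHHH'
  9E -> 'EEEEEEEEE'
  8E -> 'EEEEEEEE'
  7D -> 'DDDDDDD'
  3B -> 'BBB'

Decoded = EEEHHHHHHHHHEEEEEEEEEEEEEEEEEDDDDDDDBBB


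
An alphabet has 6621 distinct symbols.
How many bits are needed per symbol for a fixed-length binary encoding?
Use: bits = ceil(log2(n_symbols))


log2(6621) = 12.6928
Bracket: 2^12 = 4096 < 6621 <= 2^13 = 8192
So ceil(log2(6621)) = 13

bits = ceil(log2(6621)) = ceil(12.6928) = 13 bits


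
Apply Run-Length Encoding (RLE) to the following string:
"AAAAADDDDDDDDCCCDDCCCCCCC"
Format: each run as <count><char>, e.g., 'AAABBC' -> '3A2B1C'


Scanning runs left to right:
  i=0: run of 'A' x 5 -> '5A'
  i=5: run of 'D' x 8 -> '8D'
  i=13: run of 'C' x 3 -> '3C'
  i=16: run of 'D' x 2 -> '2D'
  i=18: run of 'C' x 7 -> '7C'

RLE = 5A8D3C2D7C


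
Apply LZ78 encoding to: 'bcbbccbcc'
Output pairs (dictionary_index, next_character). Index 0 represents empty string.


LZ78 encoding steps:
Dictionary: {0: ''}
Step 1: w='' (idx 0), next='b' -> output (0, 'b'), add 'b' as idx 1
Step 2: w='' (idx 0), next='c' -> output (0, 'c'), add 'c' as idx 2
Step 3: w='b' (idx 1), next='b' -> output (1, 'b'), add 'bb' as idx 3
Step 4: w='c' (idx 2), next='c' -> output (2, 'c'), add 'cc' as idx 4
Step 5: w='b' (idx 1), next='c' -> output (1, 'c'), add 'bc' as idx 5
Step 6: w='c' (idx 2), end of input -> output (2, '')


Encoded: [(0, 'b'), (0, 'c'), (1, 'b'), (2, 'c'), (1, 'c'), (2, '')]


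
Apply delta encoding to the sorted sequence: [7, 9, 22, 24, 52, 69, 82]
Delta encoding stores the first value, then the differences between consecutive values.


First value: 7
Deltas:
  9 - 7 = 2
  22 - 9 = 13
  24 - 22 = 2
  52 - 24 = 28
  69 - 52 = 17
  82 - 69 = 13


Delta encoded: [7, 2, 13, 2, 28, 17, 13]


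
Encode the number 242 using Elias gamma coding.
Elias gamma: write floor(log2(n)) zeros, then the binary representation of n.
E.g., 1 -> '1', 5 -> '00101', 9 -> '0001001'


num_bits = floor(log2(242)) + 1 = 8
leading_zeros = num_bits - 1 = 7
binary(242) = 11110010

Elias gamma(242) = '0000000' + '11110010' = 000000011110010 (15 bits)


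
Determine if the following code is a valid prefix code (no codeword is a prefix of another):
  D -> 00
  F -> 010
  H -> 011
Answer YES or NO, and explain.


Checking each pair (does one codeword prefix another?):
  D='00' vs F='010': no prefix
  D='00' vs H='011': no prefix
  F='010' vs D='00': no prefix
  F='010' vs H='011': no prefix
  H='011' vs D='00': no prefix
  H='011' vs F='010': no prefix
No violation found over all pairs.

YES -- this is a valid prefix code. No codeword is a prefix of any other codeword.


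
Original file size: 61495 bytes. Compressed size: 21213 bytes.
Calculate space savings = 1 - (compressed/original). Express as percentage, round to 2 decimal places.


ratio = compressed/original = 21213/61495 = 0.344955
savings = 1 - ratio = 1 - 0.344955 = 0.655045
as a percentage: 0.655045 * 100 = 65.5%

Space savings = 1 - 21213/61495 = 65.5%


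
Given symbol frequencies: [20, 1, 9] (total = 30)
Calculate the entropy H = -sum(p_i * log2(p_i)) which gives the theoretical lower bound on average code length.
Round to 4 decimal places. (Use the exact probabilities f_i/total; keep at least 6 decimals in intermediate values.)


Per-symbol terms -p_i * log2(p_i) with p_i = f_i/30:
  p = 20/30 = 0.666667: log2(p) = -0.584963, -p*log2(p) = 0.389975
  p = 1/30 = 0.033333: log2(p) = -4.906891, -p*log2(p) = 0.163563
  p = 9/30 = 0.300000: log2(p) = -1.736966, -p*log2(p) = 0.521090
H = 0.389975 + 0.163563 + 0.521090 = 1.074628

H = 1.0746 bits/symbol


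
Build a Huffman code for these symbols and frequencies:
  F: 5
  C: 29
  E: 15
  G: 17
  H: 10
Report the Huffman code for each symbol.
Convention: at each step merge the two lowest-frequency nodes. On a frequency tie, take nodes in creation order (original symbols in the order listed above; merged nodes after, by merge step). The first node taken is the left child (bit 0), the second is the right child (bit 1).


Huffman tree construction:
Step 1: Merge F(5) + H(10) = 15
Step 2: Merge E(15) + (F+H)(15) = 30
Step 3: Merge G(17) + C(29) = 46
Step 4: Merge (E+(F+H))(30) + (G+C)(46) = 76
Read each symbol's code off the tree from the root (left child = 0, right child = 1).

Codes:
  F: 010 (length 3)
  C: 11 (length 2)
  E: 00 (length 2)
  G: 10 (length 2)
  H: 011 (length 3)
Average code length: 167/76 = 2.1974 bits/symbol


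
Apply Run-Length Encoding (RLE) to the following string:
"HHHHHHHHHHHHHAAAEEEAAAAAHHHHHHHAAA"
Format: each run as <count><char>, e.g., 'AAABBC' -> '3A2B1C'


Scanning runs left to right:
  i=0: run of 'H' x 13 -> '13H'
  i=13: run of 'A' x 3 -> '3A'
  i=16: run of 'E' x 3 -> '3E'
  i=19: run of 'A' x 5 -> '5A'
  i=24: run of 'H' x 7 -> '7H'
  i=31: run of 'A' x 3 -> '3A'

RLE = 13H3A3E5A7H3A


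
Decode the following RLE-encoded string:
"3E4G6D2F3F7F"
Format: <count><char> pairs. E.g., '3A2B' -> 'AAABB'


Expanding each <count><char> pair:
  3E -> 'EEE'
  4G -> 'GGGG'
  6D -> 'DDDDDD'
  2F -> 'FF'
  3F -> 'FFF'
  7F -> 'FFFFFFF'

Decoded = EEEGGGGDDDDDDFFFFFFFFFFFF


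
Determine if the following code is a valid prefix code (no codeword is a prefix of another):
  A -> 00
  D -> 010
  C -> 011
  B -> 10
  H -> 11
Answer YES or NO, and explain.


Checking each pair (does one codeword prefix another?):
  A='00' vs D='010': no prefix
  A='00' vs C='011': no prefix
  A='00' vs B='10': no prefix
  A='00' vs H='11': no prefix
  D='010' vs A='00': no prefix
  D='010' vs C='011': no prefix
  D='010' vs B='10': no prefix
  D='010' vs H='11': no prefix
  C='011' vs A='00': no prefix
  C='011' vs D='010': no prefix
  C='011' vs B='10': no prefix
  C='011' vs H='11': no prefix
  B='10' vs A='00': no prefix
  B='10' vs D='010': no prefix
  B='10' vs C='011': no prefix
  B='10' vs H='11': no prefix
  H='11' vs A='00': no prefix
  H='11' vs D='010': no prefix
  H='11' vs C='011': no prefix
  H='11' vs B='10': no prefix
No violation found over all pairs.

YES -- this is a valid prefix code. No codeword is a prefix of any other codeword.


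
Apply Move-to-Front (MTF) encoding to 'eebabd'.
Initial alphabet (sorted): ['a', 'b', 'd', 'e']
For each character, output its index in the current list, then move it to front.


MTF encoding:
'e': index 3 in ['a', 'b', 'd', 'e'] -> ['e', 'a', 'b', 'd']
'e': index 0 in ['e', 'a', 'b', 'd'] -> ['e', 'a', 'b', 'd']
'b': index 2 in ['e', 'a', 'b', 'd'] -> ['b', 'e', 'a', 'd']
'a': index 2 in ['b', 'e', 'a', 'd'] -> ['a', 'b', 'e', 'd']
'b': index 1 in ['a', 'b', 'e', 'd'] -> ['b', 'a', 'e', 'd']
'd': index 3 in ['b', 'a', 'e', 'd'] -> ['d', 'b', 'a', 'e']


Output: [3, 0, 2, 2, 1, 3]


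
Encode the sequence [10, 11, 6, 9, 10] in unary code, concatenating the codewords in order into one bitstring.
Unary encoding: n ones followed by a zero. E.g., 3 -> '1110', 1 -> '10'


Encode each number as n ones followed by a terminating 0:
  10 -> 11111111110 (11 bits)
  11 -> 111111111110 (12 bits)
  6 -> 1111110 (7 bits)
  9 -> 1111111110 (10 bits)
  10 -> 11111111110 (11 bits)
Total length = 11 + 12 + 7 + 10 + 11 = 51 bits.

Unary([10, 11, 6, 9, 10]) = 111111111101111111111101111110111111111011111111110 (51 bits)


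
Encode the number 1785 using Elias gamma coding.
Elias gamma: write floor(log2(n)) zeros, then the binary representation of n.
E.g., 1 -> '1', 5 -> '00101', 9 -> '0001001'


num_bits = floor(log2(1785)) + 1 = 11
leading_zeros = num_bits - 1 = 10
binary(1785) = 11011111001

Elias gamma(1785) = '0000000000' + '11011111001' = 000000000011011111001 (21 bits)


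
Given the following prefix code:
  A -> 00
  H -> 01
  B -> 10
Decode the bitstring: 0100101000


Decoding step by step:
Bits 01 -> H
Bits 00 -> A
Bits 10 -> B
Bits 10 -> B
Bits 00 -> A


Decoded message: HABBA


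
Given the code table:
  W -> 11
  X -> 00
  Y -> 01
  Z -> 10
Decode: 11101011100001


Decoding:
11 -> W
10 -> Z
10 -> Z
11 -> W
10 -> Z
00 -> X
01 -> Y


Result: WZZWZXY


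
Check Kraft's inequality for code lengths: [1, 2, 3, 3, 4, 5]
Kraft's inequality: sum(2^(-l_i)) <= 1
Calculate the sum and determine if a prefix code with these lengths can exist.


Sum = 2^(-1) + 2^(-2) + 2^(-3) + 2^(-3) + 2^(-4) + 2^(-5)
    = 0.5 + 0.25 + 0.125 + 0.125 + 0.0625 + 0.03125
    = 35/32 = 1.09375
Since 1.09375 > 1, Kraft's inequality is NOT satisfied.
A prefix code with these lengths CANNOT exist.

Kraft sum = 1.09375. Not satisfied.


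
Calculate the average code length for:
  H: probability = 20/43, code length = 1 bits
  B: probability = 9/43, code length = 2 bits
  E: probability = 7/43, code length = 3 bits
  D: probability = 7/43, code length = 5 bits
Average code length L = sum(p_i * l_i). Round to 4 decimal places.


Weighted contributions p_i * l_i:
  H: (20/43) * 1 = 20/43
  B: (9/43) * 2 = 18/43
  E: (7/43) * 3 = 21/43
  D: (7/43) * 5 = 35/43
Sum = (20 + 18 + 21 + 35)/43 = 94/43

L = 94/43 = 2.1860 bits/symbol


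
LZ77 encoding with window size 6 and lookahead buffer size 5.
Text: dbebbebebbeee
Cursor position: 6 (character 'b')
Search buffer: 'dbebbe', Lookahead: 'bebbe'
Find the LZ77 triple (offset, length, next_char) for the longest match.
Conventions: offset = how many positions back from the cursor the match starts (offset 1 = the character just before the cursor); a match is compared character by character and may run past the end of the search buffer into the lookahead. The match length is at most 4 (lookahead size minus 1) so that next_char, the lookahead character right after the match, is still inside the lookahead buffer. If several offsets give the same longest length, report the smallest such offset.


Try each offset into the search buffer:
  offset=1 (pos 5, char 'e'): match length 0
  offset=2 (pos 4, char 'b'): match length 3
  offset=3 (pos 3, char 'b'): match length 1
  offset=4 (pos 2, char 'e'): match length 0
  offset=5 (pos 1, char 'b'): match length 4
  offset=6 (pos 0, char 'd'): match length 0
Longest match has length 4 at offset 5.
next_char = character at position 6 + 4 = 10 -> 'e'

Best match: offset=5, length=4 (matching 'bebb' starting at position 1)
LZ77 triple: (5, 4, 'e')


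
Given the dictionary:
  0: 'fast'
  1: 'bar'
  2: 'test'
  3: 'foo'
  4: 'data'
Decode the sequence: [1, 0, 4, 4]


Look up each index in the dictionary:
  1 -> 'bar'
  0 -> 'fast'
  4 -> 'data'
  4 -> 'data'

Decoded: "bar fast data data"


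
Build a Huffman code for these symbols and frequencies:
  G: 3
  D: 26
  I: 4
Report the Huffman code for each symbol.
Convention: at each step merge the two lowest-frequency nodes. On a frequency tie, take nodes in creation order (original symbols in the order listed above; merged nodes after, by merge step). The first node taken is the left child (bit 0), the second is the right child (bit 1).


Huffman tree construction:
Step 1: Merge G(3) + I(4) = 7
Step 2: Merge (G+I)(7) + D(26) = 33
Read each symbol's code off the tree from the root (left child = 0, right child = 1).

Codes:
  G: 00 (length 2)
  D: 1 (length 1)
  I: 01 (length 2)
Average code length: 40/33 = 1.2121 bits/symbol


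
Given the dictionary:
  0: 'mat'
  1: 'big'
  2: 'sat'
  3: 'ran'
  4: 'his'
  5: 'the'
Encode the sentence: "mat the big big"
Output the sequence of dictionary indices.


Look up each word in the dictionary:
  'mat' -> 0
  'the' -> 5
  'big' -> 1
  'big' -> 1

Encoded: [0, 5, 1, 1]


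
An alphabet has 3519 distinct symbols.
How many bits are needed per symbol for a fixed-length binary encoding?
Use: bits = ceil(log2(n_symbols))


log2(3519) = 11.7809
Bracket: 2^11 = 2048 < 3519 <= 2^12 = 4096
So ceil(log2(3519)) = 12

bits = ceil(log2(3519)) = ceil(11.7809) = 12 bits


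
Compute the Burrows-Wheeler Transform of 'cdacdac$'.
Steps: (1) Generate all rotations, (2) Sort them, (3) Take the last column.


Rotations (sorted):
  0: $cdacdac -> last char: c
  1: ac$cdacd -> last char: d
  2: acdac$cd -> last char: d
  3: c$cdacda -> last char: a
  4: cdac$cda -> last char: a
  5: cdacdac$ -> last char: $
  6: dac$cdac -> last char: c
  7: dacdac$c -> last char: c


BWT = cddaa$cc


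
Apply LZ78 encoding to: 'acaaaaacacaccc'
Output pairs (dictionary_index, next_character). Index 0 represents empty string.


LZ78 encoding steps:
Dictionary: {0: ''}
Step 1: w='' (idx 0), next='a' -> output (0, 'a'), add 'a' as idx 1
Step 2: w='' (idx 0), next='c' -> output (0, 'c'), add 'c' as idx 2
Step 3: w='a' (idx 1), next='a' -> output (1, 'a'), add 'aa' as idx 3
Step 4: w='aa' (idx 3), next='a' -> output (3, 'a'), add 'aaa' as idx 4
Step 5: w='c' (idx 2), next='a' -> output (2, 'a'), add 'ca' as idx 5
Step 6: w='ca' (idx 5), next='c' -> output (5, 'c'), add 'cac' as idx 6
Step 7: w='c' (idx 2), next='c' -> output (2, 'c'), add 'cc' as idx 7


Encoded: [(0, 'a'), (0, 'c'), (1, 'a'), (3, 'a'), (2, 'a'), (5, 'c'), (2, 'c')]


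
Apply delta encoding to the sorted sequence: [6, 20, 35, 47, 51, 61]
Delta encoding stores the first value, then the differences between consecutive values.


First value: 6
Deltas:
  20 - 6 = 14
  35 - 20 = 15
  47 - 35 = 12
  51 - 47 = 4
  61 - 51 = 10


Delta encoded: [6, 14, 15, 12, 4, 10]


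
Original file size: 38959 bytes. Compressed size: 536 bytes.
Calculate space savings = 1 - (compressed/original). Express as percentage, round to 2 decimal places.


ratio = compressed/original = 536/38959 = 0.013758
savings = 1 - ratio = 1 - 0.013758 = 0.986242
as a percentage: 0.986242 * 100 = 98.62%

Space savings = 1 - 536/38959 = 98.62%


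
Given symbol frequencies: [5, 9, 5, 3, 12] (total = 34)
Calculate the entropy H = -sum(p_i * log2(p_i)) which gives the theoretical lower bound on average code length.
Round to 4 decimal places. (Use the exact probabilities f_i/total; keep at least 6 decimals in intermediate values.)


Per-symbol terms -p_i * log2(p_i) with p_i = f_i/34:
  p = 5/34 = 0.147059: log2(p) = -2.765535, -p*log2(p) = 0.406696
  p = 9/34 = 0.264706: log2(p) = -1.917538, -p*log2(p) = 0.507584
  p = 5/34 = 0.147059: log2(p) = -2.765535, -p*log2(p) = 0.406696
  p = 3/34 = 0.088235: log2(p) = -3.502500, -p*log2(p) = 0.309044
  p = 12/34 = 0.352941: log2(p) = -1.502500, -p*log2(p) = 0.530294
H = 0.406696 + 0.507584 + 0.406696 + 0.309044 + 0.530294 = 2.160314

H = 2.1603 bits/symbol
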